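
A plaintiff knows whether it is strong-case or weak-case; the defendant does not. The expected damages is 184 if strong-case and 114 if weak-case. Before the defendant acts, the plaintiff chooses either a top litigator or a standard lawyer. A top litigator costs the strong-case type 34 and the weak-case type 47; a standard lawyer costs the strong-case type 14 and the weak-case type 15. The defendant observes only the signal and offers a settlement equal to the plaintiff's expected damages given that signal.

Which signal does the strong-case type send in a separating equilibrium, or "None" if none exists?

None

Try strong-case → top litigator, weak-case → standard lawyer:
  Under separation the defendant infers type exactly: top litigator → strong-case (pays 184), standard lawyer → weak-case (pays 114).
  Strong-case: top litigator gives 184 − 34 = 150; standard lawyer gives 114 − 14 = 100. No deviation. ✓
  Weak-case: standard lawyer gives 114 − 15 = 99; top litigator gives 184 − 47 = 137. Would deviate. ✗
Try strong-case → standard lawyer, weak-case → top litigator:
  Under separation the defendant infers type exactly: standard lawyer → strong-case (pays 184), top litigator → weak-case (pays 114).
  Strong-case: standard lawyer gives 184 − 14 = 170; top litigator gives 114 − 34 = 80. No deviation. ✓
  Weak-case: top litigator gives 114 − 47 = 67; standard lawyer gives 184 − 15 = 169. Would deviate. ✗
Neither assignment is incentive-compatible.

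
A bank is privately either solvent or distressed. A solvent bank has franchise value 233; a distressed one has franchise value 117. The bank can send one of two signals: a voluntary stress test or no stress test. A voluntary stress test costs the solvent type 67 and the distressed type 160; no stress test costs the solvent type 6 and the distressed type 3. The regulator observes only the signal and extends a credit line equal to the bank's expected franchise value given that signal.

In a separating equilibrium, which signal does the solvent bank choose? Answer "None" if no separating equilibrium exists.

stress test

Try solvent → stress test, distressed → no stress test:
  If types separate, stress test earns payment 233 and no stress test earns 117.
  Solvent: stress test gives 233 − 67 = 166; no stress test gives 117 − 6 = 111. No deviation. ✓
  Distressed: no stress test gives 117 − 3 = 114; stress test gives 233 − 160 = 73. No deviation. ✓
Both hold — the solvent type sends stress test.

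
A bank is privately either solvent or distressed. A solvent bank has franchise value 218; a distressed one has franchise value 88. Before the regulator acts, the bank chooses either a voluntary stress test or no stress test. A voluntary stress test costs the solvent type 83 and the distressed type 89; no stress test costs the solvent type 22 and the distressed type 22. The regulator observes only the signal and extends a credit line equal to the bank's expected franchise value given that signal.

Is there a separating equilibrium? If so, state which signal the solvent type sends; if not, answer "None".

None

Try solvent → stress test, distressed → no stress test:
  Under separation the regulator infers type exactly: stress test → solvent (pays 218), no stress test → distressed (pays 88).
  Solvent: stress test gives 218 − 83 = 135; no stress test gives 88 − 22 = 66. No deviation. ✓
  Distressed: no stress test gives 88 − 22 = 66; stress test gives 218 − 89 = 129. Would deviate. ✗
Try solvent → no stress test, distressed → stress test:
  Under separation the regulator infers type exactly: no stress test → solvent (pays 218), stress test → distressed (pays 88).
  Solvent: no stress test gives 218 − 22 = 196; stress test gives 88 − 83 = 5. No deviation. ✓
  Distressed: stress test gives 88 − 89 = -1; no stress test gives 218 − 22 = 196. Would deviate. ✗
Neither assignment is incentive-compatible.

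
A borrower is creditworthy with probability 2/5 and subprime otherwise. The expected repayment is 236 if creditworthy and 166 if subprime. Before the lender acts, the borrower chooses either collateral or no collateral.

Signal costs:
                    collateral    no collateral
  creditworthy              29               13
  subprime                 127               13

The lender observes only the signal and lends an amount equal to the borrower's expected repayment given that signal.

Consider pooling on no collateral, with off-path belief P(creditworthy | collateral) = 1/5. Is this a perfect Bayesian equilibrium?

Yes

At the pooled signal (no collateral) the lender holds the prior 2/5 and pays 2/5·236 + 3/5·166 = 194. Off-path (collateral) belief 1/5 gives 1/5·236 + 4/5·166 = 180.
Creditworthy: no collateral gives 194 − 13 = 181; collateral gives 180 − 29 = 151. Stays. ✓
Subprime: no collateral gives 194 − 13 = 181; collateral gives 180 − 127 = 53. Stays. ✓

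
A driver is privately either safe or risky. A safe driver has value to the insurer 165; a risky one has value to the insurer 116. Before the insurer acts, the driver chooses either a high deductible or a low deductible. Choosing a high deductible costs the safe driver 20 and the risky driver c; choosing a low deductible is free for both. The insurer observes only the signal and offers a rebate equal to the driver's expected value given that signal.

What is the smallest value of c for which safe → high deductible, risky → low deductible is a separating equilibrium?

Under separation: high deductible → safe (pays 165); low deductible → risky (pays 116).
Safe: 165 − 20 = 145 ≥ 116 − 0 = 116. Holds regardless of c. ✓
Risky: 116 − 0 ≥ 165 − c, so c ≥ 165 − 116 = 49.

49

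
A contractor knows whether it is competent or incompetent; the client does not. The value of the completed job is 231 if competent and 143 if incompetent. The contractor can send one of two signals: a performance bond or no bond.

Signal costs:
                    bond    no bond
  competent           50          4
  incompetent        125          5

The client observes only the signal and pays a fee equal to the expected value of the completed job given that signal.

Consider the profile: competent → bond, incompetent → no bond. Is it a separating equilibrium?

Yes

Under separation the client infers type exactly: bond → competent (pays 231), no bond → incompetent (pays 143).
Competent: bond gives 231 − 50 = 181; no bond gives 143 − 4 = 139. No deviation. ✓
Incompetent: no bond gives 143 − 5 = 138; bond gives 231 − 125 = 106. No deviation. ✓
Both incentive constraints hold.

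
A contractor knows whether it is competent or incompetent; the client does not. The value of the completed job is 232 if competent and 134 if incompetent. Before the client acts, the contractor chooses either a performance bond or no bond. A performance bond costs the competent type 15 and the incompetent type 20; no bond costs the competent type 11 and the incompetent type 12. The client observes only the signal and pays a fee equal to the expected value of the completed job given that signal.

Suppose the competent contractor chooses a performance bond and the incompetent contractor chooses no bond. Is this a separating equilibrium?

Under separation the client infers type exactly: bond → competent (pays 232), no bond → incompetent (pays 134).
Competent: bond gives 232 − 15 = 217; no bond gives 134 − 11 = 123. No deviation. ✓
Incompetent: no bond gives 134 − 12 = 122; bond gives 232 − 20 = 212. Would deviate. ✗

No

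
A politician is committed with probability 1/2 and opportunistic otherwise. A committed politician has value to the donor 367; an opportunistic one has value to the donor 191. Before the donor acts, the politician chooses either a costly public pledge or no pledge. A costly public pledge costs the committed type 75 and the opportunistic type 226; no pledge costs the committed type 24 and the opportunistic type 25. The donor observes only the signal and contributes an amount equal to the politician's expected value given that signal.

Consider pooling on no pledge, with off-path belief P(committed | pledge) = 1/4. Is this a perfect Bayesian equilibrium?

Yes

On the equilibrium path (no pledge) the donor holds the prior 1/2 and pays 1/2·367 + 1/2·191 = 279. Off-path (pledge) belief 1/4 gives 1/4·367 + 3/4·191 = 235.
Committed: no pledge gives 279 − 24 = 255; pledge gives 235 − 75 = 160. Stays. ✓
Opportunistic: no pledge gives 279 − 25 = 254; pledge gives 235 − 226 = 9. Stays. ✓
Beliefs are Bayes-consistent on-path and both types best-respond.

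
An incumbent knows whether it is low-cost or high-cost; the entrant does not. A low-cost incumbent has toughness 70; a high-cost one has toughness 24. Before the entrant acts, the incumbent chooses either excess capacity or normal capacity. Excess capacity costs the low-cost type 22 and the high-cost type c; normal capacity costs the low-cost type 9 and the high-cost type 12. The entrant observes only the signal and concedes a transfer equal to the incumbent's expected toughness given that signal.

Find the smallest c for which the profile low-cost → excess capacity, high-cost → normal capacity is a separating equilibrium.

58

Under separation: excess capacity → low-cost (pays 70); normal capacity → high-cost (pays 24).
Low-cost: 70 − 22 = 48 ≥ 24 − 9 = 15. Holds regardless of c. ✓
High-cost: 24 − 12 ≥ 70 − c, so c ≥ 70 − 12 = 58.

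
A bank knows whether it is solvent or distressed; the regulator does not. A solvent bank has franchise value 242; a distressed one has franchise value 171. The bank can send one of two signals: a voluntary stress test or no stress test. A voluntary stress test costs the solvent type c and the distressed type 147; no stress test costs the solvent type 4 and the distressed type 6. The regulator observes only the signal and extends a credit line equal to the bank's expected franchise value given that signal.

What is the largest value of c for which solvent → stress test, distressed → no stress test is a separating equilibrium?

75

Under separation: stress test → solvent (pays 242); no stress test → distressed (pays 171).
Distressed: 171 − 6 = 165 ≥ 242 − 147 = 95. Holds regardless of c. ✓
Solvent: 242 − c ≥ 171 − 4, so c ≤ 242 − 167 = 75.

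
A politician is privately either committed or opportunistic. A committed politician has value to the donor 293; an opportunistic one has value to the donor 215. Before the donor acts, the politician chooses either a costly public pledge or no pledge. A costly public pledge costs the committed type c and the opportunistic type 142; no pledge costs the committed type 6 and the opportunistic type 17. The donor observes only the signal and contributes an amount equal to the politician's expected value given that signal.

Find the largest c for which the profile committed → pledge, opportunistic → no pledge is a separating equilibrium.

84

Under separation: pledge → committed (pays 293); no pledge → opportunistic (pays 215).
Opportunistic: 215 − 17 = 198 ≥ 293 − 142 = 151. Holds regardless of c. ✓
Committed: 293 − c ≥ 215 − 6, so c ≤ 293 − 209 = 84.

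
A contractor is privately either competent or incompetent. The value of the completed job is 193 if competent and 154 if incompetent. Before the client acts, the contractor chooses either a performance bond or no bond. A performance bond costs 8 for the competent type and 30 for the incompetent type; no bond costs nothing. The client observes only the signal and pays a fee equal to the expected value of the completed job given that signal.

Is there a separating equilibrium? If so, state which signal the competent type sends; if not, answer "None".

Try competent → bond, incompetent → no bond:
  If types separate, bond earns payment 193 and no bond earns 154.
  Competent: bond gives 193 − 8 = 185; no bond gives 154 − 0 = 154. No deviation. ✓
  Incompetent: no bond gives 154 − 0 = 154; bond gives 193 − 30 = 163. Would deviate. ✗
Try competent → no bond, incompetent → bond:
  If types separate, no bond earns payment 193 and bond earns 154.
  Competent: no bond gives 193 − 0 = 193; bond gives 154 − 8 = 146. No deviation. ✓
  Incompetent: bond gives 154 − 30 = 124; no bond gives 193 − 0 = 193. Would deviate. ✗
Neither assignment is incentive-compatible.

None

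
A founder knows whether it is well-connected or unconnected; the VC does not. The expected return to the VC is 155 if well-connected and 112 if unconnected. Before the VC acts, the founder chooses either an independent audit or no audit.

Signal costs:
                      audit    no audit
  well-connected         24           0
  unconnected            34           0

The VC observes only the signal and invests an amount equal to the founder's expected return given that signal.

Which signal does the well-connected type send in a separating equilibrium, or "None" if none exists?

Try well-connected → audit, unconnected → no audit:
  Under separation the VC infers type exactly: audit → well-connected (pays 155), no audit → unconnected (pays 112).
  Well-connected: audit gives 155 − 24 = 131; no audit gives 112 − 0 = 112. No deviation. ✓
  Unconnected: no audit gives 112 − 0 = 112; audit gives 155 − 34 = 121. Would deviate. ✗
Try well-connected → no audit, unconnected → audit:
  Under separation the VC infers type exactly: no audit → well-connected (pays 155), audit → unconnected (pays 112).
  Well-connected: no audit gives 155 − 0 = 155; audit gives 112 − 24 = 88. No deviation. ✓
  Unconnected: audit gives 112 − 34 = 78; no audit gives 155 − 0 = 155. Would deviate. ✗
Neither assignment is incentive-compatible.

None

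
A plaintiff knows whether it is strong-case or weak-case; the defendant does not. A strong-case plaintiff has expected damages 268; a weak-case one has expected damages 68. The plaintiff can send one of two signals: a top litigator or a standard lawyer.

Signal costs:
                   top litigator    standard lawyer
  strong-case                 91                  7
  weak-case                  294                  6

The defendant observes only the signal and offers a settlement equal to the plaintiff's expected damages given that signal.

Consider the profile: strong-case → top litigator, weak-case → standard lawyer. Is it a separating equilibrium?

If types separate, top litigator earns payment 268 and standard lawyer earns 68.
Strong-case: top litigator gives 268 − 91 = 177; standard lawyer gives 68 − 7 = 61. No deviation. ✓
Weak-case: standard lawyer gives 68 − 6 = 62; top litigator gives 268 − 294 = -26. No deviation. ✓
Neither type gains from mimicking the other.

Yes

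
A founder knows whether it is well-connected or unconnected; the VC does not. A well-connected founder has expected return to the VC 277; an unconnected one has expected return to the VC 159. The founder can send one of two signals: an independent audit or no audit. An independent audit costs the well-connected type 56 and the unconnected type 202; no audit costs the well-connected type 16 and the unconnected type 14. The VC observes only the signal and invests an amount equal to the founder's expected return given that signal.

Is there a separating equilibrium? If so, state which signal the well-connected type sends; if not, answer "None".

Try well-connected → audit, unconnected → no audit:
  If types separate, audit earns payment 277 and no audit earns 159.
  Well-connected: audit gives 277 − 56 = 221; no audit gives 159 − 16 = 143. No deviation. ✓
  Unconnected: no audit gives 159 − 14 = 145; audit gives 277 − 202 = 75. No deviation. ✓
Both hold — the well-connected type sends audit.

audit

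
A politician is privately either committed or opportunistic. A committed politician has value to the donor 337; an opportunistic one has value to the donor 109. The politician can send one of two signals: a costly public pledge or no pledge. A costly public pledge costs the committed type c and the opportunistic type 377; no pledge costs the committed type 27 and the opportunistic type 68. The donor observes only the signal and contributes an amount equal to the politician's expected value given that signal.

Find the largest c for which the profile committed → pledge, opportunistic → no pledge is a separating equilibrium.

255

Under separation: pledge → committed (pays 337); no pledge → opportunistic (pays 109).
Opportunistic: 109 − 68 = 41 ≥ 337 − 377 = -40. Holds regardless of c. ✓
Committed: 337 − c ≥ 109 − 27, so c ≤ 337 − 82 = 255.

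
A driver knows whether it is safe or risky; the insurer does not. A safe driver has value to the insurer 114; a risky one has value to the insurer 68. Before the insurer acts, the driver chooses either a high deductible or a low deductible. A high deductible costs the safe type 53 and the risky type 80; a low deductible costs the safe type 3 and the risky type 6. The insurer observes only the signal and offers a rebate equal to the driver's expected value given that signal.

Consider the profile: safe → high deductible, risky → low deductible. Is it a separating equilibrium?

No

Under separation the insurer infers type exactly: high deductible → safe (pays 114), low deductible → risky (pays 68).
Safe: high deductible gives 114 − 53 = 61; low deductible gives 68 − 3 = 65. Would deviate. ✗
Risky: low deductible gives 68 − 6 = 62; high deductible gives 114 − 80 = 34. No deviation. ✓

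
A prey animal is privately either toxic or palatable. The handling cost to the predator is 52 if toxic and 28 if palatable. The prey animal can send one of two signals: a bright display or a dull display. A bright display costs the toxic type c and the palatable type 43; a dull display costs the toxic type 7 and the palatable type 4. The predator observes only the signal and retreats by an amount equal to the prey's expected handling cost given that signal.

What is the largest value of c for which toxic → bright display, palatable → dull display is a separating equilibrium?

Under separation: bright display → toxic (pays 52); dull display → palatable (pays 28).
Palatable: 28 − 4 = 24 ≥ 52 − 43 = 9. Holds regardless of c. ✓
Toxic: 52 − c ≥ 28 − 7, so c ≤ 52 − 21 = 31.

31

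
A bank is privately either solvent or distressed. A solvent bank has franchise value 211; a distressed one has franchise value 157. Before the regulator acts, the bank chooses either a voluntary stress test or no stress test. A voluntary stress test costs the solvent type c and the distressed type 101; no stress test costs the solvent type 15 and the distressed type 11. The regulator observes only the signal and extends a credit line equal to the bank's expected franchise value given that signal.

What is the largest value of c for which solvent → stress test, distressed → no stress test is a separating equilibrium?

Under separation: stress test → solvent (pays 211); no stress test → distressed (pays 157).
Distressed: 157 − 11 = 146 ≥ 211 − 101 = 110. Holds regardless of c. ✓
Solvent: 211 − c ≥ 157 − 15, so c ≤ 211 − 142 = 69.

69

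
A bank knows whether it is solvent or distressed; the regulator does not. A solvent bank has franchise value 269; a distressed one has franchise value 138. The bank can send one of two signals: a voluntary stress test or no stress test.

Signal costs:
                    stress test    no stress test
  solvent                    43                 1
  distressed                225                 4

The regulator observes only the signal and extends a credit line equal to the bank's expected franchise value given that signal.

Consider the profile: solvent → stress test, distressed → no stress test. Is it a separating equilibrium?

Under separation the regulator infers type exactly: stress test → solvent (pays 269), no stress test → distressed (pays 138).
Solvent: stress test gives 269 − 43 = 226; no stress test gives 138 − 1 = 137. No deviation. ✓
Distressed: no stress test gives 138 − 4 = 134; stress test gives 269 − 225 = 44. No deviation. ✓
Both incentive constraints hold.

Yes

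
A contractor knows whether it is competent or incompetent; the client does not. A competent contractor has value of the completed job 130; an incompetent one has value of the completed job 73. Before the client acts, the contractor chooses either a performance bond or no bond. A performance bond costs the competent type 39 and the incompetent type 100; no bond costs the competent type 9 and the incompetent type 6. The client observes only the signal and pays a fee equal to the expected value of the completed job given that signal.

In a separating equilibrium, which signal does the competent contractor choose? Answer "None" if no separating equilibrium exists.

bond

Try competent → bond, incompetent → no bond:
  Under separation the client infers type exactly: bond → competent (pays 130), no bond → incompetent (pays 73).
  Competent: bond gives 130 − 39 = 91; no bond gives 73 − 9 = 64. No deviation. ✓
  Incompetent: no bond gives 73 − 6 = 67; bond gives 130 − 100 = 30. No deviation. ✓
Both hold — the competent type sends bond.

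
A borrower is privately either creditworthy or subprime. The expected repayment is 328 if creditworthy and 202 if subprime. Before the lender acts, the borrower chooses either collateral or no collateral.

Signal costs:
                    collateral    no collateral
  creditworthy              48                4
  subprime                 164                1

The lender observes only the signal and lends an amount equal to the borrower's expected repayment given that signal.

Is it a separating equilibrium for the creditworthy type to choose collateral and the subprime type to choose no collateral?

Yes

Under separation the lender infers type exactly: collateral → creditworthy (pays 328), no collateral → subprime (pays 202).
Creditworthy: collateral gives 328 − 48 = 280; no collateral gives 202 − 4 = 198. No deviation. ✓
Subprime: no collateral gives 202 − 1 = 201; collateral gives 328 − 164 = 164. No deviation. ✓
Neither type gains from mimicking the other.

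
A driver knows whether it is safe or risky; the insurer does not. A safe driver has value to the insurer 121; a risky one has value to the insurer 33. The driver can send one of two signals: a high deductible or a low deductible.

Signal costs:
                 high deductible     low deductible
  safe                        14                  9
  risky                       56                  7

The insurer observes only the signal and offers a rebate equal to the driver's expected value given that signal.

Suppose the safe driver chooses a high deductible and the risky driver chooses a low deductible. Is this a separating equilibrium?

If types separate, high deductible earns payment 121 and low deductible earns 33.
Safe: high deductible gives 121 − 14 = 107; low deductible gives 33 − 9 = 24. No deviation. ✓
Risky: low deductible gives 33 − 7 = 26; high deductible gives 121 − 56 = 65. Would deviate. ✗

No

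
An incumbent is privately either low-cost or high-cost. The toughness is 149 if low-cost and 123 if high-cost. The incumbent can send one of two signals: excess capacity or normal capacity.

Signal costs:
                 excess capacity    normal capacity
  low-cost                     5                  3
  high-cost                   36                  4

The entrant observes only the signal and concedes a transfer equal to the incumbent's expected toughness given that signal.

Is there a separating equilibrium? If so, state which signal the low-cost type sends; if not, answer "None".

excess capacity

Try low-cost → excess capacity, high-cost → normal capacity:
  Under separation the entrant infers type exactly: excess capacity → low-cost (pays 149), normal capacity → high-cost (pays 123).
  Low-cost: excess capacity gives 149 − 5 = 144; normal capacity gives 123 − 3 = 120. No deviation. ✓
  High-cost: normal capacity gives 123 − 4 = 119; excess capacity gives 149 − 36 = 113. No deviation. ✓
Both hold — the low-cost type sends excess capacity.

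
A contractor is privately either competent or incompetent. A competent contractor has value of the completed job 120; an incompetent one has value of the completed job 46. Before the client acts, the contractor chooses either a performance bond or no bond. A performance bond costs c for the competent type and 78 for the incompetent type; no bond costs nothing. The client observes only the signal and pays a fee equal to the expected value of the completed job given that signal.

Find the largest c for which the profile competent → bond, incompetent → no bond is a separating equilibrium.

Under separation: bond → competent (pays 120); no bond → incompetent (pays 46).
Incompetent: 46 − 0 = 46 ≥ 120 − 78 = 42. Holds regardless of c. ✓
Competent: 120 − c ≥ 46 − 0, so c ≤ 120 − 46 = 74.

74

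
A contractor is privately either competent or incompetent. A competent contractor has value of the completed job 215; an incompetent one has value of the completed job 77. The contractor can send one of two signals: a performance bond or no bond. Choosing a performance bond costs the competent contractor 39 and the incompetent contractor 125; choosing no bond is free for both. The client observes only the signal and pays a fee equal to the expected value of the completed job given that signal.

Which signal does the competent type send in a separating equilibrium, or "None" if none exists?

None

Try competent → bond, incompetent → no bond:
  If types separate, bond earns payment 215 and no bond earns 77.
  Competent: bond gives 215 − 39 = 176; no bond gives 77 − 0 = 77. No deviation. ✓
  Incompetent: no bond gives 77 − 0 = 77; bond gives 215 − 125 = 90. Would deviate. ✗
Try competent → no bond, incompetent → bond:
  If types separate, no bond earns payment 215 and bond earns 77.
  Competent: no bond gives 215 − 0 = 215; bond gives 77 − 39 = 38. No deviation. ✓
  Incompetent: bond gives 77 − 125 = -48; no bond gives 215 − 0 = 215. Would deviate. ✗
Neither assignment is incentive-compatible.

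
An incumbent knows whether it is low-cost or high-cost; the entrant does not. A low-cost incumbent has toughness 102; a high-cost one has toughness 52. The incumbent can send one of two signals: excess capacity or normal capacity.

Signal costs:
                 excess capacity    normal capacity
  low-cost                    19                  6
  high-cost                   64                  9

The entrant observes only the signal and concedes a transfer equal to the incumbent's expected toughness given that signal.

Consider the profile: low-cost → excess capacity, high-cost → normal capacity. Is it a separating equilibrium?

If types separate, excess capacity earns payment 102 and normal capacity earns 52.
Low-cost: excess capacity gives 102 − 19 = 83; normal capacity gives 52 − 6 = 46. No deviation. ✓
High-cost: normal capacity gives 52 − 9 = 43; excess capacity gives 102 − 64 = 38. No deviation. ✓
Neither type gains from mimicking the other.

Yes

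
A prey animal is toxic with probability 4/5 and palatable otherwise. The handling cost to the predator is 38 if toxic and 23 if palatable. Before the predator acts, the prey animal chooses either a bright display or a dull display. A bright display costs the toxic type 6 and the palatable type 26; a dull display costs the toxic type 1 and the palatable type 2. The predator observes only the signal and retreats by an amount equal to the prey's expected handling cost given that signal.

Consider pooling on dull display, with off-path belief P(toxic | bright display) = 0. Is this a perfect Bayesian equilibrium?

Yes

At the pooled signal (dull display) the predator holds the prior 4/5 and pays 4/5·38 + 1/5·23 = 35. Off-path (bright display) belief 0 gives 0·38 + 1·23 = 23.
Toxic: dull display gives 35 − 1 = 34; bright display gives 23 − 6 = 17. Stays. ✓
Palatable: dull display gives 35 − 2 = 33; bright display gives 23 − 26 = -3. Stays. ✓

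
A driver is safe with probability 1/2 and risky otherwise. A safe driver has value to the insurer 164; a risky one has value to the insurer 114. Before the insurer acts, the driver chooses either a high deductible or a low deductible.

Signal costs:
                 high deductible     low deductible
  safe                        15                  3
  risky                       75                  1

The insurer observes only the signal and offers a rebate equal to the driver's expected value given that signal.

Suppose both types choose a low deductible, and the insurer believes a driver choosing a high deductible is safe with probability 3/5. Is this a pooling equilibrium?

Yes

On the equilibrium path (low deductible) the insurer holds the prior 1/2 and pays 1/2·164 + 1/2·114 = 139. Off-path (high deductible) belief 3/5 gives 3/5·164 + 2/5·114 = 144.
Safe: low deductible gives 139 − 3 = 136; high deductible gives 144 − 15 = 129. Stays. ✓
Risky: low deductible gives 139 − 1 = 138; high deductible gives 144 − 75 = 69. Stays. ✓
Beliefs are Bayes-consistent on-path and both types best-respond.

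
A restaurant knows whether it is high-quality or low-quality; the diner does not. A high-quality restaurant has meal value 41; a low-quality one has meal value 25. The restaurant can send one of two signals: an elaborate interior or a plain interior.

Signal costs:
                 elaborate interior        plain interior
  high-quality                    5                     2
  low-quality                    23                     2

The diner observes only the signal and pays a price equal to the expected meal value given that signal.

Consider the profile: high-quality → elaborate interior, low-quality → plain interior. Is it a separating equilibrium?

If types separate, elaborate interior earns payment 41 and plain interior earns 25.
High-quality: elaborate interior gives 41 − 5 = 36; plain interior gives 25 − 2 = 23. No deviation. ✓
Low-quality: plain interior gives 25 − 2 = 23; elaborate interior gives 41 − 23 = 18. No deviation. ✓
Both incentive constraints hold.

Yes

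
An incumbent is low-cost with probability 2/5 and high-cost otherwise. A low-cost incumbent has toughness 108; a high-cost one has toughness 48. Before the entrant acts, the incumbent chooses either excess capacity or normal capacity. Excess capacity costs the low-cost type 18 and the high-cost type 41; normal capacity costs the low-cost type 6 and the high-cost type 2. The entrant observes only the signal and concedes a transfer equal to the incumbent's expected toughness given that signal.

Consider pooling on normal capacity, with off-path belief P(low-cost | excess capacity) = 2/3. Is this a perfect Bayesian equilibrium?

No

On the equilibrium path (normal capacity) the entrant holds the prior 2/5 and pays 2/5·108 + 3/5·48 = 72. Off-path (excess capacity) belief 2/3 gives 2/3·108 + 1/3·48 = 88.
Low-cost: normal capacity gives 72 − 6 = 66; excess capacity gives 88 − 18 = 70. Deviates. ✗
High-cost: normal capacity gives 72 − 2 = 70; excess capacity gives 88 − 41 = 47. Stays. ✓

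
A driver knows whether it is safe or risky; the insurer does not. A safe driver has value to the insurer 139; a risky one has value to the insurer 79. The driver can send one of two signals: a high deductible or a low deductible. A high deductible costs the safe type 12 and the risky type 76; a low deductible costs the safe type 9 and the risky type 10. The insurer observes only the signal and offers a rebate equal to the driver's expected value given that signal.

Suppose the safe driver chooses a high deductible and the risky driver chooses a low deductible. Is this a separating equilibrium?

If types separate, high deductible earns payment 139 and low deductible earns 79.
Safe: high deductible gives 139 − 12 = 127; low deductible gives 79 − 9 = 70. No deviation. ✓
Risky: low deductible gives 79 − 10 = 69; high deductible gives 139 − 76 = 63. No deviation. ✓
Neither type gains from mimicking the other.

Yes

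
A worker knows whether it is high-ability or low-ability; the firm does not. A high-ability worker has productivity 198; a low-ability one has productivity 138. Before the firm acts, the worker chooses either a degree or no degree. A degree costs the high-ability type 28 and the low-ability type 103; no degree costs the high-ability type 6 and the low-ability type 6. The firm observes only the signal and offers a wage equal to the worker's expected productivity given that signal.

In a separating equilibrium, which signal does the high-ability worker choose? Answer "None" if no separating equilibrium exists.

degree

Try high-ability → degree, low-ability → no degree:
  Under separation the firm infers type exactly: degree → high-ability (pays 198), no degree → low-ability (pays 138).
  High-ability: degree gives 198 − 28 = 170; no degree gives 138 − 6 = 132. No deviation. ✓
  Low-ability: no degree gives 138 − 6 = 132; degree gives 198 − 103 = 95. No deviation. ✓
Both hold — the high-ability type sends degree.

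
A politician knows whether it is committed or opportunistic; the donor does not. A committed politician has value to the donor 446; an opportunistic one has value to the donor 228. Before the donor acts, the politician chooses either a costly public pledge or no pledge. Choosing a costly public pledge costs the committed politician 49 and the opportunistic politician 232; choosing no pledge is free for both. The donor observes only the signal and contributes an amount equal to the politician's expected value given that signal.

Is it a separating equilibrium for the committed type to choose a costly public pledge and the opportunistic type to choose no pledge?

If types separate, pledge earns payment 446 and no pledge earns 228.
Committed: pledge gives 446 − 49 = 397; no pledge gives 228 − 0 = 228. No deviation. ✓
Opportunistic: no pledge gives 228 − 0 = 228; pledge gives 446 − 232 = 214. No deviation. ✓
Both incentive constraints hold.

Yes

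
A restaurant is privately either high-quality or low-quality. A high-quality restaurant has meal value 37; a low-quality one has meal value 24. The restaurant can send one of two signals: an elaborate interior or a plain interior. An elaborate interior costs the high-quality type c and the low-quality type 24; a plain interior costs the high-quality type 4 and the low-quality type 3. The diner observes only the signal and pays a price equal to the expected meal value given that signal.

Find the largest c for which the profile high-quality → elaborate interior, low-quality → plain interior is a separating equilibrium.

Under separation: elaborate interior → high-quality (pays 37); plain interior → low-quality (pays 24).
Low-quality: 24 − 3 = 21 ≥ 37 − 24 = 13. Holds regardless of c. ✓
High-quality: 37 − c ≥ 24 − 4, so c ≤ 37 − 20 = 17.

17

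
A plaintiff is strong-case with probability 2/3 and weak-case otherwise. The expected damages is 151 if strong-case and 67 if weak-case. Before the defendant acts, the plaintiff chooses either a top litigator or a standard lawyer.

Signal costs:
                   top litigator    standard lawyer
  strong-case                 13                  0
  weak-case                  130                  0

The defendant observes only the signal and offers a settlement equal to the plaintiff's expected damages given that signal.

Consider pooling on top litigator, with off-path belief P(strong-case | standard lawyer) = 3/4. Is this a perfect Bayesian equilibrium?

No

At the pooled signal (top litigator) the defendant holds the prior 2/3 and pays 2/3·151 + 1/3·67 = 123. Off-path (standard lawyer) belief 3/4 gives 3/4·151 + 1/4·67 = 130.
Strong-case: top litigator gives 123 − 13 = 110; standard lawyer gives 130 − 0 = 130. Deviates. ✗
Weak-case: top litigator gives 123 − 130 = -7; standard lawyer gives 130 − 0 = 130. Deviates. ✗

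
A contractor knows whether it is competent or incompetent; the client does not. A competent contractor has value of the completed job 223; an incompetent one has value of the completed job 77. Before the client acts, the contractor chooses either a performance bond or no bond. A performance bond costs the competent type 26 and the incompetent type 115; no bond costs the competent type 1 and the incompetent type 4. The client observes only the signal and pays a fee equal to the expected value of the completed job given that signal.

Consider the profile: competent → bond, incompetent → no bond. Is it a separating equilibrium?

No

If types separate, bond earns payment 223 and no bond earns 77.
Competent: bond gives 223 − 26 = 197; no bond gives 77 − 1 = 76. No deviation. ✓
Incompetent: no bond gives 77 − 4 = 73; bond gives 223 − 115 = 108. Would deviate. ✗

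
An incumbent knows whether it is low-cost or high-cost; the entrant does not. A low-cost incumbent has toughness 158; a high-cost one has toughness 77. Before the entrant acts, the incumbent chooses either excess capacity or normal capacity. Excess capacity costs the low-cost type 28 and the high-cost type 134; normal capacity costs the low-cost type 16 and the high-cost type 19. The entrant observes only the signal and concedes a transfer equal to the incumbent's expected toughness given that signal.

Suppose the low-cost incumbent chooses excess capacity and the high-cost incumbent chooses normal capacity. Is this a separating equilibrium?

Yes

If types separate, excess capacity earns payment 158 and normal capacity earns 77.
Low-cost: excess capacity gives 158 − 28 = 130; normal capacity gives 77 − 16 = 61. No deviation. ✓
High-cost: normal capacity gives 77 − 19 = 58; excess capacity gives 158 − 134 = 24. No deviation. ✓
Both incentive constraints hold.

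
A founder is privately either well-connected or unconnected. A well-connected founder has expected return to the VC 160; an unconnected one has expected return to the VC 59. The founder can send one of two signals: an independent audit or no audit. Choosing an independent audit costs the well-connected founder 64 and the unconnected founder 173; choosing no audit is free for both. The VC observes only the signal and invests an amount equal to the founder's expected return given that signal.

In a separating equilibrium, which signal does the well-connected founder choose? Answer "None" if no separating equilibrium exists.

audit

Try well-connected → audit, unconnected → no audit:
  If types separate, audit earns payment 160 and no audit earns 59.
  Well-connected: audit gives 160 − 64 = 96; no audit gives 59 − 0 = 59. No deviation. ✓
  Unconnected: no audit gives 59 − 0 = 59; audit gives 160 − 173 = -13. No deviation. ✓
Both hold — the well-connected type sends audit.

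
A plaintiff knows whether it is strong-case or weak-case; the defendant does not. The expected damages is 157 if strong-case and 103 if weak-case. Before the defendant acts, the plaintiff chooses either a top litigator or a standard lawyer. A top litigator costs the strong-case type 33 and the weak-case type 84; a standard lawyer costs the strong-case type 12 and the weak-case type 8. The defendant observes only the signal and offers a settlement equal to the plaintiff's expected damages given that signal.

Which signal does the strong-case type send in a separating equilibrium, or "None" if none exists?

Try strong-case → top litigator, weak-case → standard lawyer:
  Under separation the defendant infers type exactly: top litigator → strong-case (pays 157), standard lawyer → weak-case (pays 103).
  Strong-case: top litigator gives 157 − 33 = 124; standard lawyer gives 103 − 12 = 91. No deviation. ✓
  Weak-case: standard lawyer gives 103 − 8 = 95; top litigator gives 157 − 84 = 73. No deviation. ✓
Both hold — the strong-case type sends top litigator.

top litigator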